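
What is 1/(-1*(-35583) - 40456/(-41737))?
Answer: 41737/1485168127 ≈ 2.8103e-5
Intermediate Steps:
1/(-1*(-35583) - 40456/(-41737)) = 1/(35583 - 40456*(-1/41737)) = 1/(35583 + 40456/41737) = 1/(1485168127/41737) = 41737/1485168127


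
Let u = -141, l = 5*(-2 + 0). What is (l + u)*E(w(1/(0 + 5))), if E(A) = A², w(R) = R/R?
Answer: -151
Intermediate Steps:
l = -10 (l = 5*(-2) = -10)
w(R) = 1
(l + u)*E(w(1/(0 + 5))) = (-10 - 141)*1² = -151*1 = -151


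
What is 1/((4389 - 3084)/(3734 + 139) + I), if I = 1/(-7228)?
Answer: 9331348/3142889 ≈ 2.9690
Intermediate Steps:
I = -1/7228 ≈ -0.00013835
1/((4389 - 3084)/(3734 + 139) + I) = 1/((4389 - 3084)/(3734 + 139) - 1/7228) = 1/(1305/3873 - 1/7228) = 1/(1305*(1/3873) - 1/7228) = 1/(435/1291 - 1/7228) = 1/(3142889/9331348) = 9331348/3142889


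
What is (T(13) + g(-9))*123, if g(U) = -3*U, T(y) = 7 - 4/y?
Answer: 53874/13 ≈ 4144.2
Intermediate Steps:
(T(13) + g(-9))*123 = ((7 - 4/13) - 3*(-9))*123 = ((7 - 4*1/13) + 27)*123 = ((7 - 4/13) + 27)*123 = (87/13 + 27)*123 = (438/13)*123 = 53874/13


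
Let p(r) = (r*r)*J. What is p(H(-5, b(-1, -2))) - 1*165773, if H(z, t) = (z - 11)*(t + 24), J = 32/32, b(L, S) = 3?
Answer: 20851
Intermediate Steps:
J = 1 (J = 32*(1/32) = 1)
H(z, t) = (-11 + z)*(24 + t)
p(r) = r² (p(r) = (r*r)*1 = r²*1 = r²)
p(H(-5, b(-1, -2))) - 1*165773 = (-264 - 11*3 + 24*(-5) + 3*(-5))² - 1*165773 = (-264 - 33 - 120 - 15)² - 165773 = (-432)² - 165773 = 186624 - 165773 = 20851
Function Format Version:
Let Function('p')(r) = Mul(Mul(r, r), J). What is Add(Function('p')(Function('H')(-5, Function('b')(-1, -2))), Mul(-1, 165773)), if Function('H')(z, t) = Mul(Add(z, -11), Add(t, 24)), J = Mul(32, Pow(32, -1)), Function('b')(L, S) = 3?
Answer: 20851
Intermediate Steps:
J = 1 (J = Mul(32, Rational(1, 32)) = 1)
Function('H')(z, t) = Mul(Add(-11, z), Add(24, t))
Function('p')(r) = Pow(r, 2) (Function('p')(r) = Mul(Mul(r, r), 1) = Mul(Pow(r, 2), 1) = Pow(r, 2))
Add(Function('p')(Function('H')(-5, Function('b')(-1, -2))), Mul(-1, 165773)) = Add(Pow(Add(-264, Mul(-11, 3), Mul(24, -5), Mul(3, -5)), 2), Mul(-1, 165773)) = Add(Pow(Add(-264, -33, -120, -15), 2), -165773) = Add(Pow(-432, 2), -165773) = Add(186624, -165773) = 20851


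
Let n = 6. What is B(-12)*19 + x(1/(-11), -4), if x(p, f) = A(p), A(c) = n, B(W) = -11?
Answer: -203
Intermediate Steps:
A(c) = 6
x(p, f) = 6
B(-12)*19 + x(1/(-11), -4) = -11*19 + 6 = -209 + 6 = -203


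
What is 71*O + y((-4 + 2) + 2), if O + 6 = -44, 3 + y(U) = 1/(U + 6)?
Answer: -21317/6 ≈ -3552.8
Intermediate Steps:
y(U) = -3 + 1/(6 + U) (y(U) = -3 + 1/(U + 6) = -3 + 1/(6 + U))
O = -50 (O = -6 - 44 = -50)
71*O + y((-4 + 2) + 2) = 71*(-50) + (-17 - 3*((-4 + 2) + 2))/(6 + ((-4 + 2) + 2)) = -3550 + (-17 - 3*(-2 + 2))/(6 + (-2 + 2)) = -3550 + (-17 - 3*0)/(6 + 0) = -3550 + (-17 + 0)/6 = -3550 + (⅙)*(-17) = -3550 - 17/6 = -21317/6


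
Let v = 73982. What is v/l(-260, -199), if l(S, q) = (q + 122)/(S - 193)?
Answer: 33513846/77 ≈ 4.3525e+5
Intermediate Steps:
l(S, q) = (122 + q)/(-193 + S)
v/l(-260, -199) = 73982/(((122 - 199)/(-193 - 260))) = 73982/((-77/(-453))) = 73982/((-1/453*(-77))) = 73982/(77/453) = 73982*(453/77) = 33513846/77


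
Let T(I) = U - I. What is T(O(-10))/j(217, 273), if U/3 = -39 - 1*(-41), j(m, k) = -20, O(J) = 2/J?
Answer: -31/100 ≈ -0.31000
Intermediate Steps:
U = 6 (U = 3*(-39 - 1*(-41)) = 3*(-39 + 41) = 3*2 = 6)
T(I) = 6 - I
T(O(-10))/j(217, 273) = (6 - 2/(-10))/(-20) = (6 - 2*(-1)/10)*(-1/20) = (6 - 1*(-⅕))*(-1/20) = (6 + ⅕)*(-1/20) = (31/5)*(-1/20) = -31/100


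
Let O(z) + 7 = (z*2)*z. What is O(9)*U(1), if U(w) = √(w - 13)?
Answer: 310*I*√3 ≈ 536.94*I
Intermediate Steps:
O(z) = -7 + 2*z² (O(z) = -7 + (z*2)*z = -7 + (2*z)*z = -7 + 2*z²)
U(w) = √(-13 + w)
O(9)*U(1) = (-7 + 2*9²)*√(-13 + 1) = (-7 + 2*81)*√(-12) = (-7 + 162)*(2*I*√3) = 155*(2*I*√3) = 310*I*√3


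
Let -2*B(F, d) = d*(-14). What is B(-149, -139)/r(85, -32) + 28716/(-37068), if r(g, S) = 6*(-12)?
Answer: 2833301/222408 ≈ 12.739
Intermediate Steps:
r(g, S) = -72
B(F, d) = 7*d (B(F, d) = -d*(-14)/2 = -(-7)*d = 7*d)
B(-149, -139)/r(85, -32) + 28716/(-37068) = (7*(-139))/(-72) + 28716/(-37068) = -973*(-1/72) + 28716*(-1/37068) = 973/72 - 2393/3089 = 2833301/222408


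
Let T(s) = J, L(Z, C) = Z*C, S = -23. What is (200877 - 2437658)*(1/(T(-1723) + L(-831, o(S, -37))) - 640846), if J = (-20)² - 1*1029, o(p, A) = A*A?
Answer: 1631629954174427349/1138268 ≈ 1.4334e+12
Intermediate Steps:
o(p, A) = A²
L(Z, C) = C*Z
J = -629 (J = 400 - 1029 = -629)
T(s) = -629
(200877 - 2437658)*(1/(T(-1723) + L(-831, o(S, -37))) - 640846) = (200877 - 2437658)*(1/(-629 + (-37)²*(-831)) - 640846) = -2236781*(1/(-629 + 1369*(-831)) - 640846) = -2236781*(1/(-629 - 1137639) - 640846) = -2236781*(1/(-1138268) - 640846) = -2236781*(-1/1138268 - 640846) = -2236781*(-729454494729/1138268) = 1631629954174427349/1138268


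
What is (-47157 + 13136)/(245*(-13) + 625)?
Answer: 34021/2560 ≈ 13.289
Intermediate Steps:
(-47157 + 13136)/(245*(-13) + 625) = -34021/(-3185 + 625) = -34021/(-2560) = -34021*(-1/2560) = 34021/2560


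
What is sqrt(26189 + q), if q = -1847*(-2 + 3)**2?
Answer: sqrt(24342) ≈ 156.02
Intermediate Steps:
q = -1847 (q = -1847*1**2 = -1847*1 = -1847)
sqrt(26189 + q) = sqrt(26189 - 1847) = sqrt(24342)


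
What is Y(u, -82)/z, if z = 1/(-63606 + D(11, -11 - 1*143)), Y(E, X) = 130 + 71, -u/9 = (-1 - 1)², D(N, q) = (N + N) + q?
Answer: -12811338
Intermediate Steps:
D(N, q) = q + 2*N (D(N, q) = 2*N + q = q + 2*N)
u = -36 (u = -9*(-1 - 1)² = -9*(-2)² = -9*4 = -36)
Y(E, X) = 201
z = -1/63738 (z = 1/(-63606 + ((-11 - 1*143) + 2*11)) = 1/(-63606 + ((-11 - 143) + 22)) = 1/(-63606 + (-154 + 22)) = 1/(-63606 - 132) = 1/(-63738) = -1/63738 ≈ -1.5689e-5)
Y(u, -82)/z = 201/(-1/63738) = 201*(-63738) = -12811338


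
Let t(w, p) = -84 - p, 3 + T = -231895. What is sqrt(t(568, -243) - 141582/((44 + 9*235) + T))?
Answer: sqrt(8424548198337)/229739 ≈ 12.634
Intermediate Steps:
T = -231898 (T = -3 - 231895 = -231898)
sqrt(t(568, -243) - 141582/((44 + 9*235) + T)) = sqrt((-84 - 1*(-243)) - 141582/((44 + 9*235) - 231898)) = sqrt((-84 + 243) - 141582/((44 + 2115) - 231898)) = sqrt(159 - 141582/(2159 - 231898)) = sqrt(159 - 141582/(-229739)) = sqrt(159 - 141582*(-1/229739)) = sqrt(159 + 141582/229739) = sqrt(36670083/229739) = sqrt(8424548198337)/229739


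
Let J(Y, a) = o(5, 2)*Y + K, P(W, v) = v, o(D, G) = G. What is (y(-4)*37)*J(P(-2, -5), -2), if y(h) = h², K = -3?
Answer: -7696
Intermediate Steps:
J(Y, a) = -3 + 2*Y (J(Y, a) = 2*Y - 3 = -3 + 2*Y)
(y(-4)*37)*J(P(-2, -5), -2) = ((-4)²*37)*(-3 + 2*(-5)) = (16*37)*(-3 - 10) = 592*(-13) = -7696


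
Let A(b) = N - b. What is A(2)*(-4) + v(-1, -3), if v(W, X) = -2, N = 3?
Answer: -6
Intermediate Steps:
A(b) = 3 - b
A(2)*(-4) + v(-1, -3) = (3 - 1*2)*(-4) - 2 = (3 - 2)*(-4) - 2 = 1*(-4) - 2 = -4 - 2 = -6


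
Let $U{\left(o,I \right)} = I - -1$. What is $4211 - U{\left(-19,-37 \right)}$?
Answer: $4247$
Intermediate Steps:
$U{\left(o,I \right)} = 1 + I$ ($U{\left(o,I \right)} = I + 1 = 1 + I$)
$4211 - U{\left(-19,-37 \right)} = 4211 - \left(1 - 37\right) = 4211 - -36 = 4211 + 36 = 4247$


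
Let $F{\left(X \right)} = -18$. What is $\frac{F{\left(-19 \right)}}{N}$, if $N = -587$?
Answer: $\frac{18}{587} \approx 0.030664$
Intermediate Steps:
$\frac{F{\left(-19 \right)}}{N} = - \frac{18}{-587} = \left(-18\right) \left(- \frac{1}{587}\right) = \frac{18}{587}$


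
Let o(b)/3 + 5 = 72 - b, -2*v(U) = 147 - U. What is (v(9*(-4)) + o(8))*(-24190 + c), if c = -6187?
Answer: -5194467/2 ≈ -2.5972e+6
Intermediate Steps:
v(U) = -147/2 + U/2 (v(U) = -(147 - U)/2 = -147/2 + U/2)
o(b) = 201 - 3*b (o(b) = -15 + 3*(72 - b) = -15 + (216 - 3*b) = 201 - 3*b)
(v(9*(-4)) + o(8))*(-24190 + c) = ((-147/2 + (9*(-4))/2) + (201 - 3*8))*(-24190 - 6187) = ((-147/2 + (1/2)*(-36)) + (201 - 24))*(-30377) = ((-147/2 - 18) + 177)*(-30377) = (-183/2 + 177)*(-30377) = (171/2)*(-30377) = -5194467/2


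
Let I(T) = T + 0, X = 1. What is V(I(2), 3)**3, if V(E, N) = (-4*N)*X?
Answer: -1728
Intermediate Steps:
I(T) = T
V(E, N) = -4*N (V(E, N) = -4*N*1 = -4*N)
V(I(2), 3)**3 = (-4*3)**3 = (-12)**3 = -1728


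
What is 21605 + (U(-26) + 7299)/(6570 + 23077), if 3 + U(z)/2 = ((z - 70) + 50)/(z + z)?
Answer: 8326899487/385411 ≈ 21605.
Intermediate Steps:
U(z) = -6 + (-20 + z)/z (U(z) = -6 + 2*(((z - 70) + 50)/(z + z)) = -6 + 2*(((-70 + z) + 50)/((2*z))) = -6 + 2*((-20 + z)*(1/(2*z))) = -6 + 2*((-20 + z)/(2*z)) = -6 + (-20 + z)/z)
21605 + (U(-26) + 7299)/(6570 + 23077) = 21605 + ((-5 - 20/(-26)) + 7299)/(6570 + 23077) = 21605 + ((-5 - 20*(-1/26)) + 7299)/29647 = 21605 + ((-5 + 10/13) + 7299)*(1/29647) = 21605 + (-55/13 + 7299)*(1/29647) = 21605 + (94832/13)*(1/29647) = 21605 + 94832/385411 = 8326899487/385411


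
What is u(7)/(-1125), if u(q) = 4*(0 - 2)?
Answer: 8/1125 ≈ 0.0071111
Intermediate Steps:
u(q) = -8 (u(q) = 4*(-2) = -8)
u(7)/(-1125) = -8/(-1125) = -8*(-1/1125) = 8/1125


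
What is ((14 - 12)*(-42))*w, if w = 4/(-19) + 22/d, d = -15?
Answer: 13384/95 ≈ 140.88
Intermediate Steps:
w = -478/285 (w = 4/(-19) + 22/(-15) = 4*(-1/19) + 22*(-1/15) = -4/19 - 22/15 = -478/285 ≈ -1.6772)
((14 - 12)*(-42))*w = ((14 - 12)*(-42))*(-478/285) = (2*(-42))*(-478/285) = -84*(-478/285) = 13384/95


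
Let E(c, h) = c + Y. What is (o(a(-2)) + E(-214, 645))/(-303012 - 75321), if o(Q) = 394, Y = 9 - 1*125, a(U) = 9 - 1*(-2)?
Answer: -64/378333 ≈ -0.00016916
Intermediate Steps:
a(U) = 11 (a(U) = 9 + 2 = 11)
Y = -116 (Y = 9 - 125 = -116)
E(c, h) = -116 + c (E(c, h) = c - 116 = -116 + c)
(o(a(-2)) + E(-214, 645))/(-303012 - 75321) = (394 + (-116 - 214))/(-303012 - 75321) = (394 - 330)/(-378333) = 64*(-1/378333) = -64/378333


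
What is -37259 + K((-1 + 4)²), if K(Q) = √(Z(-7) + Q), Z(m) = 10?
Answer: -37259 + √19 ≈ -37255.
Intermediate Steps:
K(Q) = √(10 + Q)
-37259 + K((-1 + 4)²) = -37259 + √(10 + (-1 + 4)²) = -37259 + √(10 + 3²) = -37259 + √(10 + 9) = -37259 + √19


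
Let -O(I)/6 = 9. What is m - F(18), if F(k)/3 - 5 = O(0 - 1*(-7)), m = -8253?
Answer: -8106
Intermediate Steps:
O(I) = -54 (O(I) = -6*9 = -54)
F(k) = -147 (F(k) = 15 + 3*(-54) = 15 - 162 = -147)
m - F(18) = -8253 - 1*(-147) = -8253 + 147 = -8106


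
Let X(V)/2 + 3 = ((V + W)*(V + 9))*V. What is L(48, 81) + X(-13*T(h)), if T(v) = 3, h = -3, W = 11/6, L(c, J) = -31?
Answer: -87007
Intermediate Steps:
W = 11/6 (W = 11*(⅙) = 11/6 ≈ 1.8333)
X(V) = -6 + 2*V*(9 + V)*(11/6 + V) (X(V) = -6 + 2*(((V + 11/6)*(V + 9))*V) = -6 + 2*(((11/6 + V)*(9 + V))*V) = -6 + 2*(((9 + V)*(11/6 + V))*V) = -6 + 2*(V*(9 + V)*(11/6 + V)) = -6 + 2*V*(9 + V)*(11/6 + V))
L(48, 81) + X(-13*T(h)) = -31 + (-6 + 2*(-13*3)³ + 33*(-13*3) + 65*(-13*3)²/3) = -31 + (-6 + 2*(-39)³ + 33*(-39) + (65/3)*(-39)²) = -31 + (-6 + 2*(-59319) - 1287 + (65/3)*1521) = -31 + (-6 - 118638 - 1287 + 32955) = -31 - 86976 = -87007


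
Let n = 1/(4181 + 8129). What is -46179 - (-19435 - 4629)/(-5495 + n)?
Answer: -3124003059211/67643449 ≈ -46183.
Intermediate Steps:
n = 1/12310 ≈ 8.1235e-5
-46179 - (-19435 - 4629)/(-5495 + n) = -46179 - (-19435 - 4629)/(-5495 + 1/12310) = -46179 - (-24064)/(-67643449/12310) = -46179 - (-24064)*(-12310)/67643449 = -46179 - 1*296227840/67643449 = -46179 - 296227840/67643449 = -3124003059211/67643449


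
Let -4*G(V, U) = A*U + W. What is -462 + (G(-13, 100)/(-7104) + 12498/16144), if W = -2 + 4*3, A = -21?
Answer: -6613129045/14335872 ≈ -461.30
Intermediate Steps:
W = 10 (W = -2 + 12 = 10)
G(V, U) = -5/2 + 21*U/4 (G(V, U) = -(-21*U + 10)/4 = -(10 - 21*U)/4 = -5/2 + 21*U/4)
-462 + (G(-13, 100)/(-7104) + 12498/16144) = -462 + ((-5/2 + (21/4)*100)/(-7104) + 12498/16144) = -462 + ((-5/2 + 525)*(-1/7104) + 12498*(1/16144)) = -462 + ((1045/2)*(-1/7104) + 6249/8072) = -462 + (-1045/14208 + 6249/8072) = -462 + 10043819/14335872 = -6613129045/14335872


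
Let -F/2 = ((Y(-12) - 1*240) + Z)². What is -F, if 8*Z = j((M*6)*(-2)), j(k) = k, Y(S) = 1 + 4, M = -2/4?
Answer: 877969/8 ≈ 1.0975e+5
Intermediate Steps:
M = -½ (M = -2*¼ = -½ ≈ -0.50000)
Y(S) = 5
Z = ¾ (Z = (-½*6*(-2))/8 = (-3*(-2))/8 = (⅛)*6 = ¾ ≈ 0.75000)
F = -877969/8 (F = -2*((5 - 1*240) + ¾)² = -2*((5 - 240) + ¾)² = -2*(-235 + ¾)² = -2*(-937/4)² = -2*877969/16 = -877969/8 ≈ -1.0975e+5)
-F = -1*(-877969/8) = 877969/8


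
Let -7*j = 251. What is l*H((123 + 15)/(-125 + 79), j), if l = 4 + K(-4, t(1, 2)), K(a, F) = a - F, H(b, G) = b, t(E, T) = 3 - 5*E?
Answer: -6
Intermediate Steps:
j = -251/7 (j = -1/7*251 = -251/7 ≈ -35.857)
l = 2 (l = 4 + (-4 - (3 - 5*1)) = 4 + (-4 - (3 - 5)) = 4 + (-4 - 1*(-2)) = 4 + (-4 + 2) = 4 - 2 = 2)
l*H((123 + 15)/(-125 + 79), j) = 2*((123 + 15)/(-125 + 79)) = 2*(138/(-46)) = 2*(138*(-1/46)) = 2*(-3) = -6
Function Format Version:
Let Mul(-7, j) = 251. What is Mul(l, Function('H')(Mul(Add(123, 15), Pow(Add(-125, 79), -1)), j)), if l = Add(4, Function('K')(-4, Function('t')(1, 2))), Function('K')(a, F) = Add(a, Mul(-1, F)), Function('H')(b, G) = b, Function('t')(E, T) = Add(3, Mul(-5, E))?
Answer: -6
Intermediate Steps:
j = Rational(-251, 7) (j = Mul(Rational(-1, 7), 251) = Rational(-251, 7) ≈ -35.857)
l = 2 (l = Add(4, Add(-4, Mul(-1, Add(3, Mul(-5, 1))))) = Add(4, Add(-4, Mul(-1, Add(3, -5)))) = Add(4, Add(-4, Mul(-1, -2))) = Add(4, Add(-4, 2)) = Add(4, -2) = 2)
Mul(l, Function('H')(Mul(Add(123, 15), Pow(Add(-125, 79), -1)), j)) = Mul(2, Mul(Add(123, 15), Pow(Add(-125, 79), -1))) = Mul(2, Mul(138, Pow(-46, -1))) = Mul(2, Mul(138, Rational(-1, 46))) = Mul(2, -3) = -6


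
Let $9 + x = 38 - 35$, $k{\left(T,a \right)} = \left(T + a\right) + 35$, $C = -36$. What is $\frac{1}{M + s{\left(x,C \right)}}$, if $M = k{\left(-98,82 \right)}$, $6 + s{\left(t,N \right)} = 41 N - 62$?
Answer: $- \frac{1}{1525} \approx -0.00065574$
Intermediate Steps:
$k{\left(T,a \right)} = 35 + T + a$
$x = -6$ ($x = -9 + \left(38 - 35\right) = -9 + 3 = -6$)
$s{\left(t,N \right)} = -68 + 41 N$ ($s{\left(t,N \right)} = -6 + \left(41 N - 62\right) = -6 + \left(-62 + 41 N\right) = -68 + 41 N$)
$M = 19$ ($M = 35 - 98 + 82 = 19$)
$\frac{1}{M + s{\left(x,C \right)}} = \frac{1}{19 + \left(-68 + 41 \left(-36\right)\right)} = \frac{1}{19 - 1544} = \frac{1}{-1525} = - \frac{1}{1525}$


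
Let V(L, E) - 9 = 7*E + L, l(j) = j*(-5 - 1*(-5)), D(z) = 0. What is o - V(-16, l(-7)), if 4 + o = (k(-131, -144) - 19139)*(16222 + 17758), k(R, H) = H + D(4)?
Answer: -655236337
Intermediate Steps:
l(j) = 0 (l(j) = j*(-5 + 5) = j*0 = 0)
V(L, E) = 9 + L + 7*E (V(L, E) = 9 + (7*E + L) = 9 + (L + 7*E) = 9 + L + 7*E)
k(R, H) = H (k(R, H) = H + 0 = H)
o = -655236344 (o = -4 + (-144 - 19139)*(16222 + 17758) = -4 - 19283*33980 = -4 - 655236340 = -655236344)
o - V(-16, l(-7)) = -655236344 - (9 - 16 + 7*0) = -655236344 - (9 - 16 + 0) = -655236344 - 1*(-7) = -655236344 + 7 = -655236337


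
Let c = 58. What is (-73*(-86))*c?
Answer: 364124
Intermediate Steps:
(-73*(-86))*c = -73*(-86)*58 = 6278*58 = 364124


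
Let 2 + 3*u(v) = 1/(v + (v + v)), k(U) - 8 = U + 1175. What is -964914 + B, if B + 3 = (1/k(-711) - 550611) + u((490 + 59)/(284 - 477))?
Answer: -3534443297179/2332152 ≈ -1.5155e+6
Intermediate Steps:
k(U) = 1183 + U (k(U) = 8 + (U + 1175) = 8 + (1175 + U) = 1183 + U)
u(v) = -2/3 + 1/(9*v) (u(v) = -2/3 + 1/(3*(v + (v + v))) = -2/3 + 1/(3*(v + 2*v)) = -2/3 + 1/(3*((3*v))) = -2/3 + (1/(3*v))/3 = -2/3 + 1/(9*v))
B = -1284117182251/2332152 (B = -3 + ((1/(1183 - 711) - 550611) + (1 - 6*(490 + 59)/(284 - 477))/(9*(((490 + 59)/(284 - 477))))) = -3 + ((1/472 - 550611) + (1 - 3294/(-193))/(9*((549/(-193))))) = -3 + ((1/472 - 550611) + (1 - 3294*(-1)/193)/(9*((549*(-1/193))))) = -3 + (-259888391/472 + (1 - 6*(-549/193))/(9*(-549/193))) = -3 + (-259888391/472 + (1/9)*(-193/549)*(1 + 3294/193)) = -3 + (-259888391/472 + (1/9)*(-193/549)*(3487/193)) = -3 + (-259888391/472 - 3487/4941) = -3 - 1284110185795/2332152 = -1284117182251/2332152 ≈ -5.5062e+5)
-964914 + B = -964914 - 1284117182251/2332152 = -3534443297179/2332152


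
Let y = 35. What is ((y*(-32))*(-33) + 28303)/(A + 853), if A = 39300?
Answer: 65263/40153 ≈ 1.6254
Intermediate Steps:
((y*(-32))*(-33) + 28303)/(A + 853) = ((35*(-32))*(-33) + 28303)/(39300 + 853) = (-1120*(-33) + 28303)/40153 = (36960 + 28303)*(1/40153) = 65263*(1/40153) = 65263/40153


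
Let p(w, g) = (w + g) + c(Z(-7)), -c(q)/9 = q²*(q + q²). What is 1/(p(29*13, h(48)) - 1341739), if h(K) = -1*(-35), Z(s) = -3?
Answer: -1/1341813 ≈ -7.4526e-7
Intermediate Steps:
c(q) = -9*q²*(q + q²)
h(K) = 35
p(w, g) = -486 + g + w (p(w, g) = (w + g) + 9*(-3)³*(-1 - 1*(-3)) = (g + w) + 9*(-27)*(-1 + 3) = (g + w) + 9*(-27)*2 = (g + w) - 486 = -486 + g + w)
1/(p(29*13, h(48)) - 1341739) = 1/((-486 + 35 + 29*13) - 1341739) = 1/((-486 + 35 + 377) - 1341739) = 1/(-74 - 1341739) = 1/(-1341813) = -1/1341813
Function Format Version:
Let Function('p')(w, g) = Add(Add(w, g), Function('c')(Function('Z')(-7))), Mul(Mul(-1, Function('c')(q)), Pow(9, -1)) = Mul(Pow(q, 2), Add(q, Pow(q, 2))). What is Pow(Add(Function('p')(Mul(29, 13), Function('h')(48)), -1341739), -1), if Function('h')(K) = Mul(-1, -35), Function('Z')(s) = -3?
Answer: Rational(-1, 1341813) ≈ -7.4526e-7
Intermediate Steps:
Function('c')(q) = Mul(-9, Pow(q, 2), Add(q, Pow(q, 2))) (Function('c')(q) = Mul(-9, Mul(Pow(q, 2), Add(q, Pow(q, 2)))) = Mul(-9, Pow(q, 2), Add(q, Pow(q, 2))))
Function('h')(K) = 35
Function('p')(w, g) = Add(-486, g, w) (Function('p')(w, g) = Add(Add(w, g), Mul(9, Pow(-3, 3), Add(-1, Mul(-1, -3)))) = Add(Add(g, w), Mul(9, -27, Add(-1, 3))) = Add(Add(g, w), Mul(9, -27, 2)) = Add(Add(g, w), -486) = Add(-486, g, w))
Pow(Add(Function('p')(Mul(29, 13), Function('h')(48)), -1341739), -1) = Pow(Add(Add(-486, 35, Mul(29, 13)), -1341739), -1) = Pow(Add(Add(-486, 35, 377), -1341739), -1) = Pow(Add(-74, -1341739), -1) = Pow(-1341813, -1) = Rational(-1, 1341813)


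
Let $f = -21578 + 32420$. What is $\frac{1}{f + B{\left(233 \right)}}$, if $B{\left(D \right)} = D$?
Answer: $\frac{1}{11075} \approx 9.0293 \cdot 10^{-5}$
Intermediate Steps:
$f = 10842$
$\frac{1}{f + B{\left(233 \right)}} = \frac{1}{10842 + 233} = \frac{1}{11075}$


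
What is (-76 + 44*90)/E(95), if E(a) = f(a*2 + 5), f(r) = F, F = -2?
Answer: -1942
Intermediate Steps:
f(r) = -2
E(a) = -2
(-76 + 44*90)/E(95) = (-76 + 44*90)/(-2) = (-76 + 3960)*(-½) = 3884*(-½) = -1942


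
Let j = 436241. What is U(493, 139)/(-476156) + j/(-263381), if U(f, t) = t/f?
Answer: -6023846471811/3636902859644 ≈ -1.6563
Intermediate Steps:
U(493, 139)/(-476156) + j/(-263381) = (139/493)/(-476156) + 436241/(-263381) = (139*(1/493))*(-1/476156) + 436241*(-1/263381) = (139/493)*(-1/476156) - 436241/263381 = -139/234744908 - 436241/263381 = -6023846471811/3636902859644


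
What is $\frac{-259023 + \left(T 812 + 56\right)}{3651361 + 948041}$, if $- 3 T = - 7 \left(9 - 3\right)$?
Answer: $- \frac{82533}{1533134} \approx -0.053833$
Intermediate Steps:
$T = 14$ ($T = - \frac{\left(-7\right) \left(9 - 3\right)}{3} = - \frac{\left(-7\right) 6}{3} = \left(- \frac{1}{3}\right) \left(-42\right) = 14$)
$\frac{-259023 + \left(T 812 + 56\right)}{3651361 + 948041} = \frac{-259023 + \left(14 \cdot 812 + 56\right)}{3651361 + 948041} = \frac{-259023 + \left(11368 + 56\right)}{4599402} = \left(-259023 + 11424\right) \frac{1}{4599402} = \left(-247599\right) \frac{1}{4599402} = - \frac{82533}{1533134}$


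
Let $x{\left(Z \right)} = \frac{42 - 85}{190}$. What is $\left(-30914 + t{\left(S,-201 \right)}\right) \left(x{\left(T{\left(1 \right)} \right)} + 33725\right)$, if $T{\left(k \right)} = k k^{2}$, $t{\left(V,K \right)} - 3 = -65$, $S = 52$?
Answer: $- \frac{99242566016}{95} \approx -1.0447 \cdot 10^{9}$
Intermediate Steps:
$t{\left(V,K \right)} = -62$ ($t{\left(V,K \right)} = 3 - 65 = -62$)
$T{\left(k \right)} = k^{3}$
$x{\left(Z \right)} = - \frac{43}{190}$ ($x{\left(Z \right)} = \left(42 - 85\right) \frac{1}{190} = \left(-43\right) \frac{1}{190} = - \frac{43}{190}$)
$\left(-30914 + t{\left(S,-201 \right)}\right) \left(x{\left(T{\left(1 \right)} \right)} + 33725\right) = \left(-30914 - 62\right) \left(- \frac{43}{190} + 33725\right) = \left(-30976\right) \frac{6407707}{190} = - \frac{99242566016}{95}$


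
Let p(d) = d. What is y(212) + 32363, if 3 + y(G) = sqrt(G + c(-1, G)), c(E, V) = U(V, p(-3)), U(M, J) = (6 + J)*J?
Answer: 32360 + sqrt(203) ≈ 32374.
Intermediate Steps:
U(M, J) = J*(6 + J)
c(E, V) = -9 (c(E, V) = -3*(6 - 3) = -3*3 = -9)
y(G) = -3 + sqrt(-9 + G) (y(G) = -3 + sqrt(G - 9) = -3 + sqrt(-9 + G))
y(212) + 32363 = (-3 + sqrt(-9 + 212)) + 32363 = (-3 + sqrt(203)) + 32363 = 32360 + sqrt(203)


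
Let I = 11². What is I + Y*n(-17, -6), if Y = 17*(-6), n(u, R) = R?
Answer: 733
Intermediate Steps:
I = 121
Y = -102
I + Y*n(-17, -6) = 121 - 102*(-6) = 121 + 612 = 733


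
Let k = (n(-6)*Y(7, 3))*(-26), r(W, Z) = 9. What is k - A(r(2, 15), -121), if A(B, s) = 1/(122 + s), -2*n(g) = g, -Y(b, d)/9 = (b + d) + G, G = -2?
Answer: 5615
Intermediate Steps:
Y(b, d) = 18 - 9*b - 9*d (Y(b, d) = -9*((b + d) - 2) = -9*(-2 + b + d) = 18 - 9*b - 9*d)
n(g) = -g/2
k = 5616 (k = ((-1/2*(-6))*(18 - 9*7 - 9*3))*(-26) = (3*(18 - 63 - 27))*(-26) = (3*(-72))*(-26) = -216*(-26) = 5616)
k - A(r(2, 15), -121) = 5616 - 1/(122 - 121) = 5616 - 1/1 = 5616 - 1*1 = 5616 - 1 = 5615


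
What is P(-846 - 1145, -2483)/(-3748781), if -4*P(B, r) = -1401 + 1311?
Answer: -45/7497562 ≈ -6.0020e-6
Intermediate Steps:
P(B, r) = 45/2 (P(B, r) = -(-1401 + 1311)/4 = -¼*(-90) = 45/2)
P(-846 - 1145, -2483)/(-3748781) = (45/2)/(-3748781) = (45/2)*(-1/3748781) = -45/7497562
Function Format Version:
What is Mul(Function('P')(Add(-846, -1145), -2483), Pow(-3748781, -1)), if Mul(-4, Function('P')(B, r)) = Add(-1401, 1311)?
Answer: Rational(-45, 7497562) ≈ -6.0020e-6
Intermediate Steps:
Function('P')(B, r) = Rational(45, 2) (Function('P')(B, r) = Mul(Rational(-1, 4), Add(-1401, 1311)) = Mul(Rational(-1, 4), -90) = Rational(45, 2))
Mul(Function('P')(Add(-846, -1145), -2483), Pow(-3748781, -1)) = Mul(Rational(45, 2), Pow(-3748781, -1)) = Mul(Rational(45, 2), Rational(-1, 3748781)) = Rational(-45, 7497562)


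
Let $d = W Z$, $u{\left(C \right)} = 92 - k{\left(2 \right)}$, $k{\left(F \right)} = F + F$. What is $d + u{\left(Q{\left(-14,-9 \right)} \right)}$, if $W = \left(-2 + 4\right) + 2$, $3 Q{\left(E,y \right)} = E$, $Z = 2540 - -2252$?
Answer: $19256$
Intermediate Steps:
$Z = 4792$ ($Z = 2540 + 2252 = 4792$)
$k{\left(F \right)} = 2 F$
$Q{\left(E,y \right)} = \frac{E}{3}$
$W = 4$ ($W = 2 + 2 = 4$)
$u{\left(C \right)} = 88$ ($u{\left(C \right)} = 92 - 2 \cdot 2 = 92 - 4 = 88$)
$d = 19168$ ($d = 4 \cdot 4792 = 19168$)
$d + u{\left(Q{\left(-14,-9 \right)} \right)} = 19168 + 88 = 19256$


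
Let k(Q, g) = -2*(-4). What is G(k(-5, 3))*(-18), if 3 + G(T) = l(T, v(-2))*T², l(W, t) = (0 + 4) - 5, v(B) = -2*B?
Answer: 1206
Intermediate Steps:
k(Q, g) = 8
l(W, t) = -1 (l(W, t) = 4 - 5 = -1)
G(T) = -3 - T²
G(k(-5, 3))*(-18) = (-3 - 1*8²)*(-18) = (-3 - 1*64)*(-18) = (-3 - 64)*(-18) = -67*(-18) = 1206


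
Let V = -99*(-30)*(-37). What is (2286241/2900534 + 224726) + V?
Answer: 333088008665/2900534 ≈ 1.1484e+5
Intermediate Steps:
V = -109890 (V = 2970*(-37) = -109890)
(2286241/2900534 + 224726) + V = (2286241/2900534 + 224726) - 109890 = 651827689925/2900534 - 109890 = 333088008665/2900534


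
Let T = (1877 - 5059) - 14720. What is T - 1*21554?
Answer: -39456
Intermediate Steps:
T = -17902 (T = -3182 - 14720 = -17902)
T - 1*21554 = -17902 - 1*21554 = -17902 - 21554 = -39456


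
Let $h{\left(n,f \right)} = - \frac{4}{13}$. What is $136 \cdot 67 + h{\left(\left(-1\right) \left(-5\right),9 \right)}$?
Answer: $\frac{118452}{13} \approx 9111.7$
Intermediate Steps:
$h{\left(n,f \right)} = - \frac{4}{13}$ ($h{\left(n,f \right)} = \left(-4\right) \frac{1}{13} = - \frac{4}{13}$)
$136 \cdot 67 + h{\left(\left(-1\right) \left(-5\right),9 \right)} = 136 \cdot 67 - \frac{4}{13} = 9112 - \frac{4}{13} = \frac{118452}{13}$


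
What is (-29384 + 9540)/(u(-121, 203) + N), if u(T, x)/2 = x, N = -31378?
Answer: 4961/7743 ≈ 0.64071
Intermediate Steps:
u(T, x) = 2*x
(-29384 + 9540)/(u(-121, 203) + N) = (-29384 + 9540)/(2*203 - 31378) = -19844/(406 - 31378) = -19844/(-30972) = -19844*(-1/30972) = 4961/7743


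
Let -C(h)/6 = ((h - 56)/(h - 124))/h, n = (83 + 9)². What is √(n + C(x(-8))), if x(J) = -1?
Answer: √5291710/25 ≈ 92.015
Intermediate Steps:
n = 8464 (n = 92² = 8464)
C(h) = -6*(-56 + h)/(h*(-124 + h)) (C(h) = -6*(h - 56)/(h - 124)/h = -6*(-56 + h)/(-124 + h)/h = -6*(-56 + h)/(h*(-124 + h)))
√(n + C(x(-8))) = √(8464 + 6*(56 - 1*(-1))/(-1*(-124 - 1))) = √(8464 + 6*(-1)*(56 + 1)/(-125)) = √(8464 + 6*(-1)*(-1/125)*57) = √(8464 + 342/125) = √(1058342/125) = √5291710/25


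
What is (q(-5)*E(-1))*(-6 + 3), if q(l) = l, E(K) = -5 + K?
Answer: -90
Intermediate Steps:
(q(-5)*E(-1))*(-6 + 3) = (-5*(-5 - 1))*(-6 + 3) = -5*(-6)*(-3) = 30*(-3) = -90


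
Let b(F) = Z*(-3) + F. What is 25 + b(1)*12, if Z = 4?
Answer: -107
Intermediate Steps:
b(F) = -12 + F (b(F) = 4*(-3) + F = -12 + F)
25 + b(1)*12 = 25 + (-12 + 1)*12 = 25 - 11*12 = 25 - 132 = -107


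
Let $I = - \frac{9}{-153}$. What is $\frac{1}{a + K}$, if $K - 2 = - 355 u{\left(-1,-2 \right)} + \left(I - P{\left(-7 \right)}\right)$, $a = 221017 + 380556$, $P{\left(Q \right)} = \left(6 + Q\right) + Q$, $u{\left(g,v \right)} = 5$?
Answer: $\frac{17}{10196737} \approx 1.6672 \cdot 10^{-6}$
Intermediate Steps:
$P{\left(Q \right)} = 6 + 2 Q$
$a = 601573$
$I = \frac{1}{17}$ ($I = \left(-9\right) \left(- \frac{1}{153}\right) = \frac{1}{17} \approx 0.058824$)
$K = - \frac{30004}{17}$ ($K = 2 + \left(\left(-355\right) 5 + \left(\frac{1}{17} - \left(6 + 2 \left(-7\right)\right)\right)\right) = 2 + \left(-1775 + \left(\frac{1}{17} - \left(6 - 14\right)\right)\right) = 2 + \left(-1775 + \left(\frac{1}{17} - -8\right)\right) = 2 + \left(-1775 + \left(\frac{1}{17} + 8\right)\right) = 2 + \left(-1775 + \frac{137}{17}\right) = 2 - \frac{30038}{17} = - \frac{30004}{17} \approx -1764.9$)
$\frac{1}{a + K} = \frac{1}{601573 - \frac{30004}{17}} = \frac{1}{\frac{10196737}{17}} = \frac{17}{10196737}$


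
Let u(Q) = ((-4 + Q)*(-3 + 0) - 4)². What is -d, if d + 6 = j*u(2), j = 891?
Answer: -3558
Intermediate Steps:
u(Q) = (8 - 3*Q)² (u(Q) = ((-4 + Q)*(-3) - 4)² = ((12 - 3*Q) - 4)² = (8 - 3*Q)²)
d = 3558 (d = -6 + 891*(-8 + 3*2)² = -6 + 891*(-8 + 6)² = -6 + 891*(-2)² = -6 + 891*4 = -6 + 3564 = 3558)
-d = -1*3558 = -3558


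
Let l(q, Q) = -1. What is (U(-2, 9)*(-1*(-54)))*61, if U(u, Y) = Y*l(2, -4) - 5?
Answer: -46116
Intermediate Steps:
U(u, Y) = -5 - Y (U(u, Y) = Y*(-1) - 5 = -Y - 5 = -5 - Y)
(U(-2, 9)*(-1*(-54)))*61 = ((-5 - 1*9)*(-1*(-54)))*61 = ((-5 - 9)*54)*61 = -14*54*61 = -756*61 = -46116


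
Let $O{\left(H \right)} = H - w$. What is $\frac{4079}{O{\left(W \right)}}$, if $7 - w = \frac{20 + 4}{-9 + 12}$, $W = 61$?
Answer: $\frac{4079}{62} \approx 65.79$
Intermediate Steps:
$w = -1$ ($w = 7 - \frac{20 + 4}{-9 + 12} = 7 - \frac{24}{3} = 7 - 24 \cdot \frac{1}{3} = 7 - 8 = -1$)
$O{\left(H \right)} = 1 + H$ ($O{\left(H \right)} = H - -1 = H + 1 = 1 + H$)
$\frac{4079}{O{\left(W \right)}} = \frac{4079}{1 + 61} = \frac{4079}{62}$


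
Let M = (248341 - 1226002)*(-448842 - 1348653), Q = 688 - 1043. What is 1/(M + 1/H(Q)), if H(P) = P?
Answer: 355/623855969514224 ≈ 5.6904e-13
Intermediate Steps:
Q = -355
M = 1757340759195 (M = -977661*(-1797495) = 1757340759195)
1/(M + 1/H(Q)) = 1/(1757340759195 + 1/(-355)) = 1/(1757340759195 - 1/355) = 1/(623855969514224/355) = 355/623855969514224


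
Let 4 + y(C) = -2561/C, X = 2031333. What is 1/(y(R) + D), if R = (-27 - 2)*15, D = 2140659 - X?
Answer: 435/47557631 ≈ 9.1468e-6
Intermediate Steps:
D = 109326 (D = 2140659 - 1*2031333 = 2140659 - 2031333 = 109326)
R = -435 (R = -29*15 = -435)
y(C) = -4 - 2561/C
1/(y(R) + D) = 1/((-4 - 2561/(-435)) + 109326) = 1/((-4 - 2561*(-1/435)) + 109326) = 1/((-4 + 2561/435) + 109326) = 1/(821/435 + 109326) = 1/(47557631/435) = 435/47557631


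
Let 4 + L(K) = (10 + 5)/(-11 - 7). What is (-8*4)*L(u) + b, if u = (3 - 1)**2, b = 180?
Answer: 1004/3 ≈ 334.67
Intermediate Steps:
u = 4 (u = 2**2 = 4)
L(K) = -29/6 (L(K) = -4 + (10 + 5)/(-11 - 7) = -4 + 15/(-18) = -4 + 15*(-1/18) = -4 - 5/6 = -29/6)
(-8*4)*L(u) + b = -8*4*(-29/6) + 180 = -32*(-29/6) + 180 = 464/3 + 180 = 1004/3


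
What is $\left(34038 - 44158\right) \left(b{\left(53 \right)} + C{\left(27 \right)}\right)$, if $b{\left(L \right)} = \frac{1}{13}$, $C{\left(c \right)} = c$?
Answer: $- \frac{3562240}{13} \approx -2.7402 \cdot 10^{5}$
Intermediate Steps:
$b{\left(L \right)} = \frac{1}{13}$
$\left(34038 - 44158\right) \left(b{\left(53 \right)} + C{\left(27 \right)}\right) = \left(34038 - 44158\right) \left(\frac{1}{13} + 27\right) = \left(-10120\right) \frac{352}{13} = - \frac{3562240}{13}$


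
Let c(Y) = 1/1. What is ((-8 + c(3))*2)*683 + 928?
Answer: -8634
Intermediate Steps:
c(Y) = 1
((-8 + c(3))*2)*683 + 928 = ((-8 + 1)*2)*683 + 928 = -7*2*683 + 928 = -14*683 + 928 = -9562 + 928 = -8634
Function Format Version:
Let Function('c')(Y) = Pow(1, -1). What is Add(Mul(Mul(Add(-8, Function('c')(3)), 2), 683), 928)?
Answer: -8634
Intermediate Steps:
Function('c')(Y) = 1
Add(Mul(Mul(Add(-8, Function('c')(3)), 2), 683), 928) = Add(Mul(Mul(Add(-8, 1), 2), 683), 928) = Add(Mul(Mul(-7, 2), 683), 928) = Add(Mul(-14, 683), 928) = Add(-9562, 928) = -8634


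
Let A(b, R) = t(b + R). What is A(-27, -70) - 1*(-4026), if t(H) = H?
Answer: 3929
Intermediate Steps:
A(b, R) = R + b (A(b, R) = b + R = R + b)
A(-27, -70) - 1*(-4026) = (-70 - 27) - 1*(-4026) = -97 + 4026 = 3929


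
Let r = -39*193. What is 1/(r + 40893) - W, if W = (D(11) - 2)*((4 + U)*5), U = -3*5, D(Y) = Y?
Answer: 16516171/33366 ≈ 495.00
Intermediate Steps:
r = -7527
U = -15
W = -495 (W = (11 - 2)*((4 - 15)*5) = 9*(-11*5) = 9*(-55) = -495)
1/(r + 40893) - W = 1/(-7527 + 40893) - 1*(-495) = 1/33366 + 495 = 16516171/33366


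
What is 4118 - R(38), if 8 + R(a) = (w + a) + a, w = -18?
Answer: 4068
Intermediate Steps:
R(a) = -26 + 2*a (R(a) = -8 + ((-18 + a) + a) = -8 + (-18 + 2*a) = -26 + 2*a)
4118 - R(38) = 4118 - (-26 + 2*38) = 4118 - (-26 + 76) = 4118 - 1*50 = 4118 - 50 = 4068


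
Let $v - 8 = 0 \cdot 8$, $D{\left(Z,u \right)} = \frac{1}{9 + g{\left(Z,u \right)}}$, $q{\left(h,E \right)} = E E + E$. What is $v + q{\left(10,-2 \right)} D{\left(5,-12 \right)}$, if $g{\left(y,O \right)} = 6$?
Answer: $\frac{122}{15} \approx 8.1333$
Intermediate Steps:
$q{\left(h,E \right)} = E + E^{2}$ ($q{\left(h,E \right)} = E^{2} + E = E + E^{2}$)
$D{\left(Z,u \right)} = \frac{1}{15}$ ($D{\left(Z,u \right)} = \frac{1}{9 + 6} = \frac{1}{15}$)
$v = 8$ ($v = 8 + 0 \cdot 8 = 8 + 0 = 8$)
$v + q{\left(10,-2 \right)} D{\left(5,-12 \right)} = 8 + - 2 \left(1 - 2\right) \frac{1}{15} = 8 + \left(-2\right) \left(-1\right) \frac{1}{15} = 8 + 2 \cdot \frac{1}{15} = 8 + \frac{2}{15} = \frac{122}{15}$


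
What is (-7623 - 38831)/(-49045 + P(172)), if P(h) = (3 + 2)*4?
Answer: 46454/49025 ≈ 0.94756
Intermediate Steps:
P(h) = 20 (P(h) = 5*4 = 20)
(-7623 - 38831)/(-49045 + P(172)) = (-7623 - 38831)/(-49045 + 20) = -46454/(-49025) = -46454*(-1/49025) = 46454/49025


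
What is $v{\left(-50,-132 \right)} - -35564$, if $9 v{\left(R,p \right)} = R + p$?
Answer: $\frac{319894}{9} \approx 35544.0$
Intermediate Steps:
$v{\left(R,p \right)} = \frac{R}{9} + \frac{p}{9}$ ($v{\left(R,p \right)} = \frac{R + p}{9} = \frac{R}{9} + \frac{p}{9}$)
$v{\left(-50,-132 \right)} - -35564 = \left(\frac{1}{9} \left(-50\right) + \frac{1}{9} \left(-132\right)\right) - -35564 = \left(- \frac{50}{9} - \frac{44}{3}\right) + 35564 = - \frac{182}{9} + 35564 = \frac{319894}{9}$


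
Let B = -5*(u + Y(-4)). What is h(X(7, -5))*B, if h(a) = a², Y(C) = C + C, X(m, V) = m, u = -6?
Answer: 3430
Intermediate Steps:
Y(C) = 2*C
B = 70 (B = -5*(-6 + 2*(-4)) = -5*(-6 - 8) = -5*(-14) = 70)
h(X(7, -5))*B = 7²*70 = 49*70 = 3430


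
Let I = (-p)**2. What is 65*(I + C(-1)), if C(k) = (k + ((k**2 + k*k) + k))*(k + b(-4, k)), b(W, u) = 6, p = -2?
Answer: 260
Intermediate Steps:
C(k) = (6 + k)*(2*k + 2*k**2) (C(k) = (k + ((k**2 + k*k) + k))*(k + 6) = (k + ((k**2 + k**2) + k))*(6 + k) = (k + (2*k**2 + k))*(6 + k) = (k + (k + 2*k**2))*(6 + k) = (2*k + 2*k**2)*(6 + k) = (6 + k)*(2*k + 2*k**2))
I = 4 (I = (-1*(-2))**2 = 2**2 = 4)
65*(I + C(-1)) = 65*(4 + 2*(-1)*(6 + (-1)**2 + 7*(-1))) = 65*(4 + 2*(-1)*(6 + 1 - 7)) = 65*(4 + 2*(-1)*0) = 65*(4 + 0) = 65*4 = 260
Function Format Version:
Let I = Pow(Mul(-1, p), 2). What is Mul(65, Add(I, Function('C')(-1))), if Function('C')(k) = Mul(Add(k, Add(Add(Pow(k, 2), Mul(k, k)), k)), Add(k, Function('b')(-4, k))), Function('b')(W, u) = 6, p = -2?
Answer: 260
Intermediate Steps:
Function('C')(k) = Mul(Add(6, k), Add(Mul(2, k), Mul(2, Pow(k, 2)))) (Function('C')(k) = Mul(Add(k, Add(Add(Pow(k, 2), Mul(k, k)), k)), Add(k, 6)) = Mul(Add(k, Add(Add(Pow(k, 2), Pow(k, 2)), k)), Add(6, k)) = Mul(Add(k, Add(Mul(2, Pow(k, 2)), k)), Add(6, k)) = Mul(Add(k, Add(k, Mul(2, Pow(k, 2)))), Add(6, k)) = Mul(Add(Mul(2, k), Mul(2, Pow(k, 2))), Add(6, k)) = Mul(Add(6, k), Add(Mul(2, k), Mul(2, Pow(k, 2)))))
I = 4 (I = Pow(Mul(-1, -2), 2) = Pow(2, 2) = 4)
Mul(65, Add(I, Function('C')(-1))) = Mul(65, Add(4, Mul(2, -1, Add(6, Pow(-1, 2), Mul(7, -1))))) = Mul(65, Add(4, Mul(2, -1, Add(6, 1, -7)))) = Mul(65, Add(4, Mul(2, -1, 0))) = Mul(65, Add(4, 0)) = Mul(65, 4) = 260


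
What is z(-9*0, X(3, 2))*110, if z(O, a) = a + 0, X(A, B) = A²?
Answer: 990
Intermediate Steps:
z(O, a) = a
z(-9*0, X(3, 2))*110 = 3²*110 = 9*110 = 990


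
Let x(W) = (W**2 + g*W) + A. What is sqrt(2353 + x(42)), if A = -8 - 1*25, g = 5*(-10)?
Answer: 8*sqrt(31) ≈ 44.542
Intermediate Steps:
g = -50
A = -33 (A = -8 - 25 = -33)
x(W) = -33 + W**2 - 50*W (x(W) = (W**2 - 50*W) - 33 = -33 + W**2 - 50*W)
sqrt(2353 + x(42)) = sqrt(2353 + (-33 + 42**2 - 50*42)) = sqrt(2353 + (-33 + 1764 - 2100)) = sqrt(2353 - 369) = sqrt(1984) = 8*sqrt(31)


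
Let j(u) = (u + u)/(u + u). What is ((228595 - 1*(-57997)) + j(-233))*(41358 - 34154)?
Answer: 2064615972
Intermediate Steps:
j(u) = 1 (j(u) = (2*u)/((2*u)) = (2*u)*(1/(2*u)) = 1)
((228595 - 1*(-57997)) + j(-233))*(41358 - 34154) = ((228595 - 1*(-57997)) + 1)*(41358 - 34154) = ((228595 + 57997) + 1)*7204 = (286592 + 1)*7204 = 286593*7204 = 2064615972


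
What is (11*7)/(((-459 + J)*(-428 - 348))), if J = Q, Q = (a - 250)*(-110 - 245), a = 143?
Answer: -77/29120176 ≈ -2.6442e-6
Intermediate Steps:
Q = 37985 (Q = (143 - 250)*(-110 - 245) = -107*(-355) = 37985)
J = 37985
(11*7)/(((-459 + J)*(-428 - 348))) = (11*7)/(((-459 + 37985)*(-428 - 348))) = 77/((37526*(-776))) = 77/(-29120176) = 77*(-1/29120176) = -77/29120176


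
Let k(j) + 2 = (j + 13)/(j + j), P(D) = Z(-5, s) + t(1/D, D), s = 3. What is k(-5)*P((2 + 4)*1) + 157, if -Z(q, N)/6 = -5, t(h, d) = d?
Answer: 281/5 ≈ 56.200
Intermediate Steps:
Z(q, N) = 30 (Z(q, N) = -6*(-5) = 30)
P(D) = 30 + D
k(j) = -2 + (13 + j)/(2*j) (k(j) = -2 + (j + 13)/(j + j) = -2 + (13 + j)/((2*j)) = -2 + (13 + j)*(1/(2*j)) = -2 + (13 + j)/(2*j))
k(-5)*P((2 + 4)*1) + 157 = ((½)*(13 - 3*(-5))/(-5))*(30 + (2 + 4)*1) + 157 = ((½)*(-⅕)*(13 + 15))*(30 + 6*1) + 157 = ((½)*(-⅕)*28)*(30 + 6) + 157 = -14/5*36 + 157 = -504/5 + 157 = 281/5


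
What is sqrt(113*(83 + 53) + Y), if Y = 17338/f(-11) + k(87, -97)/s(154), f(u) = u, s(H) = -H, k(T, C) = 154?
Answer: sqrt(1668689)/11 ≈ 117.43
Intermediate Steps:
Y = -17349/11 (Y = 17338/(-11) + 154/((-1*154)) = 17338*(-1/11) + 154/(-154) = -17338/11 + 154*(-1/154) = -17338/11 - 1 = -17349/11 ≈ -1577.2)
sqrt(113*(83 + 53) + Y) = sqrt(113*(83 + 53) - 17349/11) = sqrt(113*136 - 17349/11) = sqrt(15368 - 17349/11) = sqrt(151699/11) = sqrt(1668689)/11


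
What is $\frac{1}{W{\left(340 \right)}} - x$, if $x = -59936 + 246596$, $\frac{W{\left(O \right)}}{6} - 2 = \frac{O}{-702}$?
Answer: $- \frac{198606123}{1064} \approx -1.8666 \cdot 10^{5}$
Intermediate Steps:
$W{\left(O \right)} = 12 - \frac{O}{117}$ ($W{\left(O \right)} = 12 + 6 \frac{O}{-702} = 12 + 6 O \left(- \frac{1}{702}\right) = 12 + 6 \left(- \frac{O}{702}\right) = 12 - \frac{O}{117}$)
$x = 186660$
$\frac{1}{W{\left(340 \right)}} - x = \frac{1}{12 - \frac{340}{117}} - 186660 = \frac{1}{\frac{1064}{117}} - 186660 = \frac{117}{1064} - 186660 = - \frac{198606123}{1064}$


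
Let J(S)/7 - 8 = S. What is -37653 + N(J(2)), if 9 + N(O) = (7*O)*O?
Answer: -3362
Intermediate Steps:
J(S) = 56 + 7*S
N(O) = -9 + 7*O**2 (N(O) = -9 + (7*O)*O = -9 + 7*O**2)
-37653 + N(J(2)) = -37653 + (-9 + 7*(56 + 7*2)**2) = -37653 + (-9 + 7*(56 + 14)**2) = -37653 + (-9 + 7*70**2) = -37653 + (-9 + 7*4900) = -37653 + (-9 + 34300) = -37653 + 34291 = -3362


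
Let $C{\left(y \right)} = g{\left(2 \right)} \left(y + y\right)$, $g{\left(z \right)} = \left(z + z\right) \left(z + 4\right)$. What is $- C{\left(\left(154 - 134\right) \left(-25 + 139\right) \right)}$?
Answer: $-109440$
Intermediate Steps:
$g{\left(z \right)} = 2 z \left(4 + z\right)$
$C{\left(y \right)} = 48 y$ ($C{\left(y \right)} = 2 \cdot 2 \left(4 + 2\right) \left(y + y\right) = 2 \cdot 2 \cdot 6 \cdot 2 y = 24 \cdot 2 y = 48 y$)
$- C{\left(\left(154 - 134\right) \left(-25 + 139\right) \right)} = - 48 \left(154 - 134\right) \left(-25 + 139\right) = - 48 \cdot 20 \cdot 114 = - 48 \cdot 2280 = \left(-1\right) 109440 = -109440$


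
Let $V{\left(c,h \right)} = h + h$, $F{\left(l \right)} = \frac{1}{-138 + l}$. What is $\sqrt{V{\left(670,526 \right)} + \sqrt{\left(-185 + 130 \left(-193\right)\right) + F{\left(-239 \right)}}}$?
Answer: $\frac{\sqrt{149519708 + 754 i \sqrt{898077713}}}{377} \approx 32.526 + 2.4439 i$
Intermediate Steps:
$V{\left(c,h \right)} = 2 h$
$\sqrt{V{\left(670,526 \right)} + \sqrt{\left(-185 + 130 \left(-193\right)\right) + F{\left(-239 \right)}}} = \sqrt{2 \cdot 526 + \sqrt{\left(-185 + 130 \left(-193\right)\right) + \frac{1}{-138 - 239}}} = \sqrt{1052 + \sqrt{\left(-185 - 25090\right) + \frac{1}{-377}}} = \sqrt{1052 + \sqrt{-25275 - \frac{1}{377}}} = \sqrt{1052 + \sqrt{- \frac{9528676}{377}}} = \sqrt{1052 + \frac{2 i \sqrt{898077713}}{377}}$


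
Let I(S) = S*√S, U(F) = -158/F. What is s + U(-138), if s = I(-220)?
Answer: 79/69 - 440*I*√55 ≈ 1.1449 - 3263.1*I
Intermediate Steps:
I(S) = S^(3/2)
s = -440*I*√55 (s = (-220)^(3/2) = -440*I*√55 ≈ -3263.1*I)
s + U(-138) = -440*I*√55 - 158/(-138) = -440*I*√55 - 158*(-1/138) = -440*I*√55 + 79/69 = 79/69 - 440*I*√55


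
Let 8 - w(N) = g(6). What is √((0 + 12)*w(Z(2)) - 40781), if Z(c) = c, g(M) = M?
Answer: I*√40757 ≈ 201.88*I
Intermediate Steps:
w(N) = 2 (w(N) = 8 - 1*6 = 8 - 6 = 2)
√((0 + 12)*w(Z(2)) - 40781) = √((0 + 12)*2 - 40781) = √(12*2 - 40781) = √(24 - 40781) = √(-40757) = I*√40757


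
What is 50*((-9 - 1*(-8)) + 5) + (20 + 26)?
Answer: 246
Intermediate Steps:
50*((-9 - 1*(-8)) + 5) + (20 + 26) = 50*((-9 + 8) + 5) + 46 = 50*(-1 + 5) + 46 = 50*4 + 46 = 200 + 46 = 246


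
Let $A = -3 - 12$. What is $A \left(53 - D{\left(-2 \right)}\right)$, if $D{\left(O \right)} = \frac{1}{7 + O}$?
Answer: $-792$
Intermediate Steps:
$A = -15$
$A \left(53 - D{\left(-2 \right)}\right) = - 15 \left(53 - \frac{1}{7 - 2}\right) = - 15 \left(53 - \frac{1}{5}\right) = \left(-15\right) \frac{264}{5} = -792$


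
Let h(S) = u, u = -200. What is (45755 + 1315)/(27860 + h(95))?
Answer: 1569/922 ≈ 1.7017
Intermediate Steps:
h(S) = -200
(45755 + 1315)/(27860 + h(95)) = (45755 + 1315)/(27860 - 200) = 47070/27660 = 47070*(1/27660) = 1569/922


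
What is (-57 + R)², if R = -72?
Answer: 16641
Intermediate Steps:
(-57 + R)² = (-57 - 72)² = (-129)² = 16641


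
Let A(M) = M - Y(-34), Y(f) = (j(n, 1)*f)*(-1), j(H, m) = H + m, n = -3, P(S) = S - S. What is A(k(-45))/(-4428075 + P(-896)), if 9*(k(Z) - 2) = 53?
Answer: -683/39852675 ≈ -1.7138e-5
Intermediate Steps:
P(S) = 0
k(Z) = 71/9 (k(Z) = 2 + (1/9)*53 = 2 + 53/9 = 71/9)
Y(f) = 2*f (Y(f) = ((-3 + 1)*f)*(-1) = -2*f*(-1) = 2*f)
A(M) = 68 + M (A(M) = M - 2*(-34) = M - 1*(-68) = M + 68 = 68 + M)
A(k(-45))/(-4428075 + P(-896)) = (68 + 71/9)/(-4428075 + 0) = (683/9)/(-4428075) = (683/9)*(-1/4428075) = -683/39852675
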